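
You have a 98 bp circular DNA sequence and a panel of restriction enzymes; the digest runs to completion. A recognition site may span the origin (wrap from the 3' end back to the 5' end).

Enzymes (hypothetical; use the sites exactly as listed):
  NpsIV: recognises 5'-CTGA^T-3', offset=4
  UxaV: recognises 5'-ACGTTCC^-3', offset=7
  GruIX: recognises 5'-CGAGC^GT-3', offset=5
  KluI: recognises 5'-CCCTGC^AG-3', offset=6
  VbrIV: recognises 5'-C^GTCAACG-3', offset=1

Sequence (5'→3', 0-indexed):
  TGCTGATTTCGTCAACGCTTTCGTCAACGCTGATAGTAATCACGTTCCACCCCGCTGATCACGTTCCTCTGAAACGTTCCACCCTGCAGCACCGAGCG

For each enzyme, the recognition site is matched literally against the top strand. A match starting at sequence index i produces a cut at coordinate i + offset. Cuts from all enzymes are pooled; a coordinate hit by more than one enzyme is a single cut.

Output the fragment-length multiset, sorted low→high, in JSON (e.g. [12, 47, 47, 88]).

Per-enzyme occurrences:
  NpsIV CTGAT/4: at [2, 29, 54] ⇒ [6, 33, 58]
  UxaV ACGTTCC/7: at [41, 60, 73] ⇒ [48, 67, 80]
  GruIX CGAGCGT/5: at [92] ⇒ [97]
  KluI CCCTGCAG/6: at [81] ⇒ [87]
  VbrIV CGTCAACG/1: at [9, 21] ⇒ [10, 22]

All cut coordinates (distinct, sorted): [6, 10, 22, 33, 48, 58, 67, 80, 87, 97]

Fragment lengths:
  6→10: 4 bp
  10→22: 12 bp
  22→33: 11 bp
  33→48: 15 bp
  48→58: 10 bp
  58→67: 9 bp
  67→80: 13 bp
  80→87: 7 bp
  87→97: 10 bp
  97→6 (wrap): 98-97+6 = 7 bp

[4,7,7,9,10,10,11,12,13,15]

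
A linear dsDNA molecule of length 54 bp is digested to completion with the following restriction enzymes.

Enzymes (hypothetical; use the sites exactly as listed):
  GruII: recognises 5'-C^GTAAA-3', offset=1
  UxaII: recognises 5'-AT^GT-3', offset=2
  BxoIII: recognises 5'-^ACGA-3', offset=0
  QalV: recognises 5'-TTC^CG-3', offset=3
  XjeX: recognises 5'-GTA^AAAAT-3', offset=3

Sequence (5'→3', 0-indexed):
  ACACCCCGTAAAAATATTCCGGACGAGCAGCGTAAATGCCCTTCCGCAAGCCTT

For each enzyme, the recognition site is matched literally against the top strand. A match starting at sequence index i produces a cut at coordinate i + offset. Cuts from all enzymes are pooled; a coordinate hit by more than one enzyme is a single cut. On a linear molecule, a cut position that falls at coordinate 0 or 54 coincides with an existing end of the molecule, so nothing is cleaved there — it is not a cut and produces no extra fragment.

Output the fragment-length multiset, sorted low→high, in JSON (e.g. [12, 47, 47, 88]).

Per-enzyme occurrences:
  GruII (CGTAAA, off=1): starts [6, 30] → cuts [7, 31]
  UxaII (ATGT, off=2): no sites
  BxoIII (ACGA, off=0): starts [22] → cuts [22]
  QalV (TTCCG, off=3): starts [16, 41] → cuts [19, 44]
  XjeX (GTAAAAAT, off=3): starts [7] → cuts [10]

All cut coordinates (distinct, sorted): [7, 10, 19, 22, 31, 44]

Fragment lengths:
  [0,7): 7 bp
  [7,10): 3 bp
  [10,19): 9 bp
  [19,22): 3 bp
  [22,31): 9 bp
  [31,44): 13 bp
  [44,54): 10 bp

[3,3,7,9,9,10,13]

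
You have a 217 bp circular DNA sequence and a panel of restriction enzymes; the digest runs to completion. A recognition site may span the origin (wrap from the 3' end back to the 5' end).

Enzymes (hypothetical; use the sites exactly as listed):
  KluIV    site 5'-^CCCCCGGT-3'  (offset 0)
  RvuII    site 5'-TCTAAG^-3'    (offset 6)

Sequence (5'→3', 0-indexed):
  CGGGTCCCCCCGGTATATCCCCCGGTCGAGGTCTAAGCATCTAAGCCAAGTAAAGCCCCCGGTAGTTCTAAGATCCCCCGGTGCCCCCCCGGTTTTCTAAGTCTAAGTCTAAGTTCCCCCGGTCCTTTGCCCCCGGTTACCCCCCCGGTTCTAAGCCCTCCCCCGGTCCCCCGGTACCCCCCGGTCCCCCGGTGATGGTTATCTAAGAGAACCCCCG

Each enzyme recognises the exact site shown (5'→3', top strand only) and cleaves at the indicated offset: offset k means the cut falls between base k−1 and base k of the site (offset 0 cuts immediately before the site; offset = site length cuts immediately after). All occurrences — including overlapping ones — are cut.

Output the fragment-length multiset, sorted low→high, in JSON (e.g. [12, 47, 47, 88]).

[2,2,4,6,6,8,8,8,10,10,11,12,12,14,14,16,16,17,19,22]

Scan for sites:
  KluIV CCCCCGGT/0: at [6, 18, 55, 74, 85, 115, 129, 141, 159, 167, 177, 185] ⇒ [6, 18, 55, 74, 85, 115, 129, 141, 159, 167, 177, 185]
  RvuII TCTAAG/6: at [31, 39, 66, 95, 101, 107, 149, 201] ⇒ [37, 45, 72, 101, 107, 113, 155, 207]

All cut coordinates (distinct, sorted): [6, 18, 37, 45, 55, 72, 74, 85, 101, 107, 113, 115, 129, 141, 155, 159, 167, 177, 185, 207]

Fragment lengths:
  6→18: 12 bp
  18→37: 19 bp
  37→45: 8 bp
  45→55: 10 bp
  55→72: 17 bp
  72→74: 2 bp
  74→85: 11 bp
  85→101: 16 bp
  101→107: 6 bp
  107→113: 6 bp
  113→115: 2 bp
  115→129: 14 bp
  129→141: 12 bp
  141→155: 14 bp
  155→159: 4 bp
  159→167: 8 bp
  167→177: 10 bp
  177→185: 8 bp
  185→207: 22 bp
  207→6 (wrap): 217-207+6 = 16 bp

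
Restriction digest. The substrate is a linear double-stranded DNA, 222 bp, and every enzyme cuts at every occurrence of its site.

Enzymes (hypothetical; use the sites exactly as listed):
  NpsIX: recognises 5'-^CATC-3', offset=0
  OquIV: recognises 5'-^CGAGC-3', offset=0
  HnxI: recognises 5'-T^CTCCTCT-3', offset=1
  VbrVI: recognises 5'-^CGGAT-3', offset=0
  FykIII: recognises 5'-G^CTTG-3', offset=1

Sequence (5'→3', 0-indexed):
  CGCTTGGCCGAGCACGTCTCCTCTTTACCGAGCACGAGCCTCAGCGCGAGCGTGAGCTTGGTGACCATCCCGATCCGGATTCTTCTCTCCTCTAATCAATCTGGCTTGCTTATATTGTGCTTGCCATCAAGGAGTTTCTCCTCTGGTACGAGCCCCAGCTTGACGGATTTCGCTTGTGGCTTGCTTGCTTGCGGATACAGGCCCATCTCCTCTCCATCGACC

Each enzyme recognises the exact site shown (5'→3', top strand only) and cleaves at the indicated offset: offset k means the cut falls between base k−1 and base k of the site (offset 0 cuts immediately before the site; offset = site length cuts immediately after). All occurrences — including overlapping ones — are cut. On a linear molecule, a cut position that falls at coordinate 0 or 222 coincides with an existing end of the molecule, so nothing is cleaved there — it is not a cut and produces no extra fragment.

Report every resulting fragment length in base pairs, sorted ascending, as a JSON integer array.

Site scan:
  NpsIX CATC/0: at [65, 124, 203, 214] ⇒ [65, 124, 203, 214]
  OquIV CGAGC/0: at [8, 28, 34, 46, 148] ⇒ [8, 28, 34, 46, 148]
  HnxI TCTCCTCT/1: at [16, 85, 136, 205] ⇒ [17, 86, 137, 206]
  VbrVI CGGAT/0: at [75, 163, 191] ⇒ [75, 163, 191]
  FykIII GCTTG/1: at [1, 55, 103, 118, 157, 171, 178, 182, 186] ⇒ [2, 56, 104, 119, 158, 172, 179, 183, 187]

All cut coordinates (distinct, sorted): [2, 8, 17, 28, 34, 46, 56, 65, 75, 86, 104, 119, 124, 137, 148, 158, 163, 172, 179, 183, 187, 191, 203, 206, 214]

Fragments:
  [0,2): 2 bp
  [2,8): 6 bp
  [8,17): 9 bp
  [17,28): 11 bp
  [28,34): 6 bp
  [34,46): 12 bp
  [46,56): 10 bp
  [56,65): 9 bp
  [65,75): 10 bp
  [75,86): 11 bp
  [86,104): 18 bp
  [104,119): 15 bp
  [119,124): 5 bp
  [124,137): 13 bp
  [137,148): 11 bp
  [148,158): 10 bp
  [158,163): 5 bp
  [163,172): 9 bp
  [172,179): 7 bp
  [179,183): 4 bp
  [183,187): 4 bp
  [187,191): 4 bp
  [191,203): 12 bp
  [203,206): 3 bp
  [206,214): 8 bp
  [214,222): 8 bp

[2,3,4,4,4,5,5,6,6,7,8,8,9,9,9,10,10,10,11,11,11,12,12,13,15,18]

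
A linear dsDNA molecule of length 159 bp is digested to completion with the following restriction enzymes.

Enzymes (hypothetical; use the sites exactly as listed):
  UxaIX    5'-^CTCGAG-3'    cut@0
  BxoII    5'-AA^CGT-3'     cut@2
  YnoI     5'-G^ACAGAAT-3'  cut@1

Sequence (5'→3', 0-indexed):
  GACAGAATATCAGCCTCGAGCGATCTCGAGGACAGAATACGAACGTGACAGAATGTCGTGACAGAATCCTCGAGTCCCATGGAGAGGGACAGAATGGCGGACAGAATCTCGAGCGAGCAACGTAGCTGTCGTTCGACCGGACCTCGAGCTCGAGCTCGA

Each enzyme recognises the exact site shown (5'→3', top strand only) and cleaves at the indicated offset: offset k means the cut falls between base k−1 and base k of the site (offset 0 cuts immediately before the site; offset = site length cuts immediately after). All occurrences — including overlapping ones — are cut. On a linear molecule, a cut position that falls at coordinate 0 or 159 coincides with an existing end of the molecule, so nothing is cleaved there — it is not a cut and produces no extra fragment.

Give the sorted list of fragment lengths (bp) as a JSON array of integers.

Site scan:
  UxaIX CTCGAG/0: at [14, 24, 68, 107, 142, 148] ⇒ [14, 24, 68, 107, 142, 148]
  BxoII AACGT/2: at [41, 118] ⇒ [43, 120]
  YnoI GACAGAAT/1: at [0, 30, 46, 59, 87, 99] ⇒ [1, 31, 47, 60, 88, 100]

Pooled cuts: [1, 14, 24, 31, 43, 47, 60, 68, 88, 100, 107, 120, 142, 148]

Fragment lengths:
  [0,1): 1 bp
  [1,14): 13 bp
  [14,24): 10 bp
  [24,31): 7 bp
  [31,43): 12 bp
  [43,47): 4 bp
  [47,60): 13 bp
  [60,68): 8 bp
  [68,88): 20 bp
  [88,100): 12 bp
  [100,107): 7 bp
  [107,120): 13 bp
  [120,142): 22 bp
  [142,148): 6 bp
  [148,159): 11 bp

[1,4,6,7,7,8,10,11,12,12,13,13,13,20,22]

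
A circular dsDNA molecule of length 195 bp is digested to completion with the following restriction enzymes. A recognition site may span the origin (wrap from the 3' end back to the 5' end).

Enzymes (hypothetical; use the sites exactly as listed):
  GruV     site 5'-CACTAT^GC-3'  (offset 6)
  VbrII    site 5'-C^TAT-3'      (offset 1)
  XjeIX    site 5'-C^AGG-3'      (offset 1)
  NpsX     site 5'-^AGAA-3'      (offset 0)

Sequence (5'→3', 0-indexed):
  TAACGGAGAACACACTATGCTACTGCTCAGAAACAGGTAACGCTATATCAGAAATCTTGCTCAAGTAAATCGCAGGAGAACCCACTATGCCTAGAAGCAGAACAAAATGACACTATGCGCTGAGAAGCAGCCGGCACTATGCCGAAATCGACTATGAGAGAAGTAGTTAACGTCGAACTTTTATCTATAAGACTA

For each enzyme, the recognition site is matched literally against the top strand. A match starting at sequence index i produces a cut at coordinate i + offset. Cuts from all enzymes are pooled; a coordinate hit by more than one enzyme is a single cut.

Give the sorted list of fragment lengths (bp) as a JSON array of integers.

[3,3,3,3,3,4,6,6,6,6,6,8,8,9,9,9,10,12,15,15,24,27]

Per-enzyme occurrences:
  GruV (CACTATGC, off=6): starts [12, 82, 110, 134] → cuts [18, 88, 116, 140]
  VbrII (CTAT, off=1): starts [14, 42, 84, 112, 136, 151, 184, 192] → cuts [15, 43, 85, 113, 137, 152, 185, 193]
  XjeIX (CAGG, off=1): starts [33, 72] → cuts [34, 73]
  NpsX (AGAA, off=0): starts [6, 28, 49, 76, 92, 98, 122, 158] → cuts [6, 28, 49, 76, 92, 98, 122, 158]

Pooled cuts: [6, 15, 18, 28, 34, 43, 49, 73, 76, 85, 88, 92, 98, 113, 116, 122, 137, 140, 152, 158, 185, 193]

Fragments:
  6→15: 9 bp
  15→18: 3 bp
  18→28: 10 bp
  28→34: 6 bp
  34→43: 9 bp
  43→49: 6 bp
  49→73: 24 bp
  73→76: 3 bp
  76→85: 9 bp
  85→88: 3 bp
  88→92: 4 bp
  92→98: 6 bp
  98→113: 15 bp
  113→116: 3 bp
  116→122: 6 bp
  122→137: 15 bp
  137→140: 3 bp
  140→152: 12 bp
  152→158: 6 bp
  158→185: 27 bp
  185→193: 8 bp
  193→6 (wrap): 195-193+6 = 8 bp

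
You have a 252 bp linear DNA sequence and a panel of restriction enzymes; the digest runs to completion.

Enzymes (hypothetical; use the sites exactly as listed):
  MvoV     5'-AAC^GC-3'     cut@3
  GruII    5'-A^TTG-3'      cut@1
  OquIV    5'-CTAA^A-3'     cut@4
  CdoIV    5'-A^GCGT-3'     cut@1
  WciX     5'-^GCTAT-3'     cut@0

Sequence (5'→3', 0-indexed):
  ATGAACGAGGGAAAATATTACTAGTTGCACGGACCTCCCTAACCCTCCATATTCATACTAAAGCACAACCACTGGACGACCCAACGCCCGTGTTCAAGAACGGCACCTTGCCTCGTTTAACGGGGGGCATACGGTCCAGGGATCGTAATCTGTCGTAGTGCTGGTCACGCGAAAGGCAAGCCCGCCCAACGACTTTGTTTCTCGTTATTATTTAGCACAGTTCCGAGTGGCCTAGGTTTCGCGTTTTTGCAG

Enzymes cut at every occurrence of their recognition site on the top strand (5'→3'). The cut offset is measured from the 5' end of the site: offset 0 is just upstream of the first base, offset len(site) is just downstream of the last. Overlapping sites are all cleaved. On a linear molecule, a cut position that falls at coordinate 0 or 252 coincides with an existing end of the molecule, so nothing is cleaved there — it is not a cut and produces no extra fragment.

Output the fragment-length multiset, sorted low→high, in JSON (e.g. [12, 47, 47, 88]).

Per-enzyme occurrences:
  MvoV (AACGC, off=3): starts [82] → cuts [85]
  GruII (ATTG, off=1): no sites
  OquIV (CTAAA, off=4): starts [57] → cuts [61]
  CdoIV (AGCGT, off=1): no sites
  WciX (GCTAT, off=0): no sites

All cut coordinates (distinct, sorted): [61, 85]

Fragment lengths:
  [0,61): 61 bp
  [61,85): 24 bp
  [85,252): 167 bp

[24,61,167]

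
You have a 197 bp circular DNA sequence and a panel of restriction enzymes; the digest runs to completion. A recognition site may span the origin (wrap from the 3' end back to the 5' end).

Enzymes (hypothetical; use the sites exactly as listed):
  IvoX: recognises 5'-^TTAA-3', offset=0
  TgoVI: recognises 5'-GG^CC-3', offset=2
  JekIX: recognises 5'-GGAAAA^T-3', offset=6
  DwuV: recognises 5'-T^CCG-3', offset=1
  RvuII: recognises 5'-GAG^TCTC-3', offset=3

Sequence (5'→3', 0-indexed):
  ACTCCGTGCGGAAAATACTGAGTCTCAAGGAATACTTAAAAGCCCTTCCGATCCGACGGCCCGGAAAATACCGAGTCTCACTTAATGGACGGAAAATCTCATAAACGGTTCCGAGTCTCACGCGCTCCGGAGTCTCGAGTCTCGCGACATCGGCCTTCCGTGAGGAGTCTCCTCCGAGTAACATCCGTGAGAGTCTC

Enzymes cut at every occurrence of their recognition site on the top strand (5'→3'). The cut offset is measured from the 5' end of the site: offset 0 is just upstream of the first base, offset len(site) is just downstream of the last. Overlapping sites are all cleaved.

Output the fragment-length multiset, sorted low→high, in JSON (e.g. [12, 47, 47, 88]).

Per-enzyme occurrences:
  IvoX (TTAA, off=0): starts [35, 81] → cuts [35, 81]
  TgoVI (GGCC, off=2): starts [57, 151] → cuts [59, 153]
  JekIX (GGAAAAT, off=6): starts [9, 62, 90] → cuts [15, 68, 96]
  DwuV (TCCG, off=1): starts [2, 46, 51, 109, 125, 156, 172, 183] → cuts [3, 47, 52, 110, 126, 157, 173, 184]
  RvuII (GAGTCTC, off=3): starts [19, 72, 112, 129, 136, 164, 190] → cuts [22, 75, 115, 132, 139, 167, 193]

Pooled cuts: [3, 15, 22, 35, 47, 52, 59, 68, 75, 81, 96, 110, 115, 126, 132, 139, 153, 157, 167, 173, 184, 193]

Fragments:
  3→15: 12 bp
  15→22: 7 bp
  22→35: 13 bp
  35→47: 12 bp
  47→52: 5 bp
  52→59: 7 bp
  59→68: 9 bp
  68→75: 7 bp
  75→81: 6 bp
  81→96: 15 bp
  96→110: 14 bp
  110→115: 5 bp
  115→126: 11 bp
  126→132: 6 bp
  132→139: 7 bp
  139→153: 14 bp
  153→157: 4 bp
  157→167: 10 bp
  167→173: 6 bp
  173→184: 11 bp
  184→193: 9 bp
  193→3 (wrap): 197-193+3 = 7 bp

[4,5,5,6,6,6,7,7,7,7,7,9,9,10,11,11,12,12,13,14,14,15]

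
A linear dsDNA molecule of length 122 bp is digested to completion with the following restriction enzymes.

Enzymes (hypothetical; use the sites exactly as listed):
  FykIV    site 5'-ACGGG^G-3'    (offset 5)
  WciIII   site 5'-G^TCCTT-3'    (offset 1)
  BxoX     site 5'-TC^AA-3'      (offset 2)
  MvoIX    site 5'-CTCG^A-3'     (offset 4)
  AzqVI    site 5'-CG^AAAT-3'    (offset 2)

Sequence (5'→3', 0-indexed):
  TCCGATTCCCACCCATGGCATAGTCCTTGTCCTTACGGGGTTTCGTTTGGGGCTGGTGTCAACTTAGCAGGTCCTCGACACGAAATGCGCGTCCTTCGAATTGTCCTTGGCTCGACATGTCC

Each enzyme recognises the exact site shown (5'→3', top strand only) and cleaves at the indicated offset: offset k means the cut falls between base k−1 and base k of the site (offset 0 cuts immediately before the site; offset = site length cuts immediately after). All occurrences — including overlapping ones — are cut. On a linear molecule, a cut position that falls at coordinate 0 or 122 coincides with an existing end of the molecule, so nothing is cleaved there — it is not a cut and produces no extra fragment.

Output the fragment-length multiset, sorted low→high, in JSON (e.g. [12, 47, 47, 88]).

Scan for sites:
  FykIV ACGGGG/5: at [34] ⇒ [39]
  WciIII GTCCTT/1: at [22, 28, 90, 102] ⇒ [23, 29, 91, 103]
  BxoX TCAA/2: at [58] ⇒ [60]
  MvoIX CTCGA/4: at [73, 110] ⇒ [77, 114]
  AzqVI CGAAAT/2: at [80] ⇒ [82]

Pooled cuts: [23, 29, 39, 60, 77, 82, 91, 103, 114]

Fragments:
  [0,23): 23 bp
  [23,29): 6 bp
  [29,39): 10 bp
  [39,60): 21 bp
  [60,77): 17 bp
  [77,82): 5 bp
  [82,91): 9 bp
  [91,103): 12 bp
  [103,114): 11 bp
  [114,122): 8 bp

[5,6,8,9,10,11,12,17,21,23]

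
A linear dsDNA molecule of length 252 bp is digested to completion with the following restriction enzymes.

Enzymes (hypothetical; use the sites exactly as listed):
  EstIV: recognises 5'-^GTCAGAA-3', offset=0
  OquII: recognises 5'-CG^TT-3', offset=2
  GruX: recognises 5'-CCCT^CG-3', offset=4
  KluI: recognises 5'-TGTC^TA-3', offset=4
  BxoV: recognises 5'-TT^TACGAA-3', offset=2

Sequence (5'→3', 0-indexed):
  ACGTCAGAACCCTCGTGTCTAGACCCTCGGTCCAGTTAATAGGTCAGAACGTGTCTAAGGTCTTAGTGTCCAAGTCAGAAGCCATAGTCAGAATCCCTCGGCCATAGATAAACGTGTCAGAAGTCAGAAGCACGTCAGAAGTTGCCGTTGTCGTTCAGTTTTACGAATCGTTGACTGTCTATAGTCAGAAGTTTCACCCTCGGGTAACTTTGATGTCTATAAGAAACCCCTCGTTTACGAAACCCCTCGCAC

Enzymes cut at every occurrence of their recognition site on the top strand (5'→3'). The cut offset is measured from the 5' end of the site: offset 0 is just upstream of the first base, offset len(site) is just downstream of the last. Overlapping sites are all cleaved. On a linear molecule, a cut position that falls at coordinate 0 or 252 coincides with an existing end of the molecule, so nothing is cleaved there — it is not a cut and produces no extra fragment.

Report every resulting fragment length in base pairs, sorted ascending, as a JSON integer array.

Site scan:
  EstIV (GTCAGAA, off=0): starts [2, 42, 73, 86, 115, 122, 133, 183] → cuts [2, 42, 73, 86, 115, 122, 133, 183]
  OquII (CGTT, off=2): starts [145, 151, 168, 231] → cuts [147, 153, 170, 233]
  GruX (CCCTCG, off=4): starts [9, 23, 94, 196, 227, 243] → cuts [13, 27, 98, 200, 231, 247]
  KluI (TGTCTA, off=4): starts [15, 51, 175, 213] → cuts [19, 55, 179, 217]
  BxoV (TTTACGAA, off=2): starts [159, 233] → cuts [161, 235]

All cut coordinates (distinct, sorted): [2, 13, 19, 27, 42, 55, 73, 86, 98, 115, 122, 133, 147, 153, 161, 170, 179, 183, 200, 217, 231, 233, 235, 247]

Fragment lengths:
  [0,2): 2 bp
  [2,13): 11 bp
  [13,19): 6 bp
  [19,27): 8 bp
  [27,42): 15 bp
  [42,55): 13 bp
  [55,73): 18 bp
  [73,86): 13 bp
  [86,98): 12 bp
  [98,115): 17 bp
  [115,122): 7 bp
  [122,133): 11 bp
  [133,147): 14 bp
  [147,153): 6 bp
  [153,161): 8 bp
  [161,170): 9 bp
  [170,179): 9 bp
  [179,183): 4 bp
  [183,200): 17 bp
  [200,217): 17 bp
  [217,231): 14 bp
  [231,233): 2 bp
  [233,235): 2 bp
  [235,247): 12 bp
  [247,252): 5 bp

[2,2,2,4,5,6,6,7,8,8,9,9,11,11,12,12,13,13,14,14,15,17,17,17,18]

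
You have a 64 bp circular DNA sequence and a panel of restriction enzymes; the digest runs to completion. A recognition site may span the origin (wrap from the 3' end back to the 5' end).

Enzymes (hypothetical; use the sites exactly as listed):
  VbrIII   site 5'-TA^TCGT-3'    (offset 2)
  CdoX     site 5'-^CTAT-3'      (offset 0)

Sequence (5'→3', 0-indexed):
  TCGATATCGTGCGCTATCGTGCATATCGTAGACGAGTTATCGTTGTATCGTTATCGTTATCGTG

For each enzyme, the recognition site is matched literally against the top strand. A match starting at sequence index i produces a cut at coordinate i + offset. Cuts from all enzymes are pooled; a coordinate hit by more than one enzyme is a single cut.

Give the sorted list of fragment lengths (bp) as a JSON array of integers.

Per-enzyme occurrences:
  VbrIII TATCGT/2: at [4, 14, 23, 37, 45, 51, 57] ⇒ [6, 16, 25, 39, 47, 53, 59]
  CdoX CTAT/0: at [13] ⇒ [13]

Pooled cuts: [6, 13, 16, 25, 39, 47, 53, 59]

Fragment lengths:
  6→13: 7 bp
  13→16: 3 bp
  16→25: 9 bp
  25→39: 14 bp
  39→47: 8 bp
  47→53: 6 bp
  53→59: 6 bp
  59→6 (wrap): 64-59+6 = 11 bp

[3,6,6,7,8,9,11,14]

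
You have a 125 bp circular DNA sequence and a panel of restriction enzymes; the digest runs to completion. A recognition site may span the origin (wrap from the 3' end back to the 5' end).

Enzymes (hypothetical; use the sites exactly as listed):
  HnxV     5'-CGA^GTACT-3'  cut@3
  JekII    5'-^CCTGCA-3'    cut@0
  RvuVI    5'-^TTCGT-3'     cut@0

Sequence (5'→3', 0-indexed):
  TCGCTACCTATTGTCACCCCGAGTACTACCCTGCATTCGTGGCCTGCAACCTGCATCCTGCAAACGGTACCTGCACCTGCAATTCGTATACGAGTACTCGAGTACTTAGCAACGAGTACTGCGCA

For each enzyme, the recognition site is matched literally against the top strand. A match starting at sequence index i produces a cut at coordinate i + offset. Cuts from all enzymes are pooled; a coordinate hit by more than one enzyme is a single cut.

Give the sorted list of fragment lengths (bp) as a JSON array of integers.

Site scan:
  HnxV (CGAGTACT, off=3): starts [19, 90, 98, 112] → cuts [22, 93, 101, 115]
  JekII (CCTGCA, off=0): starts [29, 42, 49, 56, 69, 75] → cuts [29, 42, 49, 56, 69, 75]
  RvuVI (TTCGT, off=0): starts [35, 82] → cuts [35, 82]

All cut coordinates (distinct, sorted): [22, 29, 35, 42, 49, 56, 69, 75, 82, 93, 101, 115]

Fragment lengths:
  22→29: 7 bp
  29→35: 6 bp
  35→42: 7 bp
  42→49: 7 bp
  49→56: 7 bp
  56→69: 13 bp
  69→75: 6 bp
  75→82: 7 bp
  82→93: 11 bp
  93→101: 8 bp
  101→115: 14 bp
  115→22 (wrap): 125-115+22 = 32 bp

[6,6,7,7,7,7,7,8,11,13,14,32]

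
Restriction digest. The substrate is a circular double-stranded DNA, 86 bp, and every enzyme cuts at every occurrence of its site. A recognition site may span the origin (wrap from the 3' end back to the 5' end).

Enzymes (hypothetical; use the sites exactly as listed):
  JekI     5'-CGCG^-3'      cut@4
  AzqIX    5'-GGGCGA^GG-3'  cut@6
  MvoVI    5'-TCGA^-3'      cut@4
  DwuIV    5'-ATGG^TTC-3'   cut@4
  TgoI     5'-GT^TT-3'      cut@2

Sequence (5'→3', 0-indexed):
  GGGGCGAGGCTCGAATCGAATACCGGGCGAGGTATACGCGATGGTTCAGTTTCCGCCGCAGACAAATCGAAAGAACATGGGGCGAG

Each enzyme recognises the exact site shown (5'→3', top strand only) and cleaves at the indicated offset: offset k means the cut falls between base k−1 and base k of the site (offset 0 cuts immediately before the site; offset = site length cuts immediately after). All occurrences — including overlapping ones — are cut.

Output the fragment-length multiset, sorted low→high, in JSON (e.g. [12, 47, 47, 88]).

Scan for sites:
  JekI (CGCG, off=4): starts [36] → cuts [40]
  AzqIX (GGGCGAGG, off=6): starts [1, 24, 79] → cuts [7, 30, 85]
  MvoVI (TCGA, off=4): starts [10, 15, 66] → cuts [14, 19, 70]
  DwuIV (ATGGTTC, off=4): starts [40] → cuts [44]
  TgoI (GTTT, off=2): starts [48] → cuts [50]

Pooled cuts: [7, 14, 19, 30, 40, 44, 50, 70, 85]

Fragment lengths:
  7→14: 7 bp
  14→19: 5 bp
  19→30: 11 bp
  30→40: 10 bp
  40→44: 4 bp
  44→50: 6 bp
  50→70: 20 bp
  70→85: 15 bp
  85→7 (wrap): 86-85+7 = 8 bp

[4,5,6,7,8,10,11,15,20]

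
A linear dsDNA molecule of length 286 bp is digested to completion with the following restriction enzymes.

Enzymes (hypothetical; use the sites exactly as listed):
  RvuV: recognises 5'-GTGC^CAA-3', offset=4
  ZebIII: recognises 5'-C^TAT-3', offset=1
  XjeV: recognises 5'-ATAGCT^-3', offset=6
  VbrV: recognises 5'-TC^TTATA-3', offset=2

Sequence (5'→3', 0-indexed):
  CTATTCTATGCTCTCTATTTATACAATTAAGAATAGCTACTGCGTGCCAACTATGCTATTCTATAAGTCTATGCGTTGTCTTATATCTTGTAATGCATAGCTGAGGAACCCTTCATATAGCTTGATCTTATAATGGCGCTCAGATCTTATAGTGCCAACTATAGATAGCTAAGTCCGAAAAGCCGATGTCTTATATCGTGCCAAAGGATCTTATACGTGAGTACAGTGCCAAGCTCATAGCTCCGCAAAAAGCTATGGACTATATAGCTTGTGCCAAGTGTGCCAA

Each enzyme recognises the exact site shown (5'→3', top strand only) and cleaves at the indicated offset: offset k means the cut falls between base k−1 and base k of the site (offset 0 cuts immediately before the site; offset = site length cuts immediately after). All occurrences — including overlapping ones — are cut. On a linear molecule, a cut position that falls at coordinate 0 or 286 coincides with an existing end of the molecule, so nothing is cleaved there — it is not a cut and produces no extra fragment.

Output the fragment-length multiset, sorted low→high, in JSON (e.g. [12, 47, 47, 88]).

[1,3,4,4,5,5,5,5,5,7,8,9,9,9,9,9,9,11,11,11,11,13,19,19,20,20,22,23]

Scan for sites:
  RvuV (GTGCCAA, off=4): starts [43, 151, 197, 225, 270, 279] → cuts [47, 155, 201, 229, 274, 283]
  ZebIII (CTAT, off=1): starts [0, 5, 14, 50, 55, 60, 68, 158, 252, 259] → cuts [1, 6, 15, 51, 56, 61, 69, 159, 253, 260]
  XjeV (ATAGCT, off=6): starts [32, 96, 116, 164, 236, 263] → cuts [38, 102, 122, 170, 242, 269]
  VbrV (TCTTATA, off=2): starts [78, 125, 144, 188, 208] → cuts [80, 127, 146, 190, 210]

Pooled cuts: [1, 6, 15, 38, 47, 51, 56, 61, 69, 80, 102, 122, 127, 146, 155, 159, 170, 190, 201, 210, 229, 242, 253, 260, 269, 274, 283]

Fragment lengths:
  [0,1): 1 bp
  [1,6): 5 bp
  [6,15): 9 bp
  [15,38): 23 bp
  [38,47): 9 bp
  [47,51): 4 bp
  [51,56): 5 bp
  [56,61): 5 bp
  [61,69): 8 bp
  [69,80): 11 bp
  [80,102): 22 bp
  [102,122): 20 bp
  [122,127): 5 bp
  [127,146): 19 bp
  [146,155): 9 bp
  [155,159): 4 bp
  [159,170): 11 bp
  [170,190): 20 bp
  [190,201): 11 bp
  [201,210): 9 bp
  [210,229): 19 bp
  [229,242): 13 bp
  [242,253): 11 bp
  [253,260): 7 bp
  [260,269): 9 bp
  [269,274): 5 bp
  [274,283): 9 bp
  [283,286): 3 bp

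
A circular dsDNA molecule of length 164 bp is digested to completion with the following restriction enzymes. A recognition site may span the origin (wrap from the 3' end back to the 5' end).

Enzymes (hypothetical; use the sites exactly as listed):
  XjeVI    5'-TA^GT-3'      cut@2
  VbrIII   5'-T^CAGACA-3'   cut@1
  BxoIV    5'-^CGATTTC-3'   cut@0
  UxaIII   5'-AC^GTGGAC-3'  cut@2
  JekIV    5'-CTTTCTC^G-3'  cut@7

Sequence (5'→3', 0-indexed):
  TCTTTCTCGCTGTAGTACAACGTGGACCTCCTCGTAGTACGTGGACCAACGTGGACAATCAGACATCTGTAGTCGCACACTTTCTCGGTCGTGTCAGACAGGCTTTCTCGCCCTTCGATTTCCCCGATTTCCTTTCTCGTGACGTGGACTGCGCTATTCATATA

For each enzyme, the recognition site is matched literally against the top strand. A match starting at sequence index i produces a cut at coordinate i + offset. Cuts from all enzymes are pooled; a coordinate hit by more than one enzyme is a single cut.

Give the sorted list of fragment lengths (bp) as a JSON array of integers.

[4,5,6,6,7,8,9,9,10,12,14,15,15,15,29]

Scan for sites:
  XjeVI (TAGT, off=2): starts [12, 34, 69] → cuts [14, 36, 71]
  VbrIII (TCAGACA, off=1): starts [58, 93] → cuts [59, 94]
  BxoIV (CGATTTC, off=0): starts [115, 124] → cuts [115, 124]
  UxaIII (ACGTGGAC, off=2): starts [19, 38, 48, 141] → cuts [21, 40, 50, 143]
  JekIV (CTTTCTCG, off=7): starts [1, 79, 102, 131] → cuts [8, 86, 109, 138]

Pooled cuts: [8, 14, 21, 36, 40, 50, 59, 71, 86, 94, 109, 115, 124, 138, 143]

Fragment lengths:
  8→14: 6 bp
  14→21: 7 bp
  21→36: 15 bp
  36→40: 4 bp
  40→50: 10 bp
  50→59: 9 bp
  59→71: 12 bp
  71→86: 15 bp
  86→94: 8 bp
  94→109: 15 bp
  109→115: 6 bp
  115→124: 9 bp
  124→138: 14 bp
  138→143: 5 bp
  143→8 (wrap): 164-143+8 = 29 bp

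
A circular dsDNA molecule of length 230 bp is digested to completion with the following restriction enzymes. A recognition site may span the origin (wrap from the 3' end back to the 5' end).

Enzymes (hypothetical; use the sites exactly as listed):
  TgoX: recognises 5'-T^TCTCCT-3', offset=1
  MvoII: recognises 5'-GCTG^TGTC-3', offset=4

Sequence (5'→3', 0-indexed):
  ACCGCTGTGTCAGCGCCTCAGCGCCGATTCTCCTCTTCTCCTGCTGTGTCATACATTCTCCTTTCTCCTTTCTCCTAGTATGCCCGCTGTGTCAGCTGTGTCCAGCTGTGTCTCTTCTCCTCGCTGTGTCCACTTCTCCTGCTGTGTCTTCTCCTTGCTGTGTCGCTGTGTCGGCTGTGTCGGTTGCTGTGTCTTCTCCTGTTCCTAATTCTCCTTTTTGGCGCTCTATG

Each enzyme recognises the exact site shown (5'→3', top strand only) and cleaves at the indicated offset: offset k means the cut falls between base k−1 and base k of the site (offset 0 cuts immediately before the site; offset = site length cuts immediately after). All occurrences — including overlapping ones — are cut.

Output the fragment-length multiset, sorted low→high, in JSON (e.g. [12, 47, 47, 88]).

Scan for sites:
  TgoX TTCTCCT/1: at [27, 35, 55, 62, 69, 114, 133, 148, 193, 208] ⇒ [28, 36, 56, 63, 70, 115, 134, 149, 194, 209]
  MvoII GCTGTGTC/4: at [3, 42, 85, 94, 104, 122, 140, 156, 164, 173, 185] ⇒ [7, 46, 89, 98, 108, 126, 144, 160, 168, 177, 189]

Pooled cuts: [7, 28, 36, 46, 56, 63, 70, 89, 98, 108, 115, 126, 134, 144, 149, 160, 168, 177, 189, 194, 209]

Fragments:
  7→28: 21 bp
  28→36: 8 bp
  36→46: 10 bp
  46→56: 10 bp
  56→63: 7 bp
  63→70: 7 bp
  70→89: 19 bp
  89→98: 9 bp
  98→108: 10 bp
  108→115: 7 bp
  115→126: 11 bp
  126→134: 8 bp
  134→144: 10 bp
  144→149: 5 bp
  149→160: 11 bp
  160→168: 8 bp
  168→177: 9 bp
  177→189: 12 bp
  189→194: 5 bp
  194→209: 15 bp
  209→7 (wrap): 230-209+7 = 28 bp

[5,5,7,7,7,8,8,8,9,9,10,10,10,10,11,11,12,15,19,21,28]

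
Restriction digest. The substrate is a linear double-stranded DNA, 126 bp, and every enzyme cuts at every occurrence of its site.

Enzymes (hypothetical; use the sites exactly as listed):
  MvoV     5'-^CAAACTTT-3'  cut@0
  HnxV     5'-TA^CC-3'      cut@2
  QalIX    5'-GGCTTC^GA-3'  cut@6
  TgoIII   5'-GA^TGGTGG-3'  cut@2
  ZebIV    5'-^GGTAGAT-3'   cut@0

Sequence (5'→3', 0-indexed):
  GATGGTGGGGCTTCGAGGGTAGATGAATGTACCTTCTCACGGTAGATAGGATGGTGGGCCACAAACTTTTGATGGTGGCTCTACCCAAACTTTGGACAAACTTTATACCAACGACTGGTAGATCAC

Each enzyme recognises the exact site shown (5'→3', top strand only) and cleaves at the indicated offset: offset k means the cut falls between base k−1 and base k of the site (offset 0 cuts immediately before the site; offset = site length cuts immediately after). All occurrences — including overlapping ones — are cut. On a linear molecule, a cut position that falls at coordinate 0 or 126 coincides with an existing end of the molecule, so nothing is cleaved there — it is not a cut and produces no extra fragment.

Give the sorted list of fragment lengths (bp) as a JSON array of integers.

Site scan:
  MvoV CAAACTTT/0: at [61, 85, 96] ⇒ [61, 85, 96]
  HnxV TACC/2: at [29, 81, 105] ⇒ [31, 83, 107]
  QalIX GGCTTCGA/6: at [8] ⇒ [14]
  TgoIII GATGGTGG/2: at [0, 49, 70] ⇒ [2, 51, 72]
  ZebIV GGTAGAT/0: at [17, 40, 116] ⇒ [17, 40, 116]

All cut coordinates (distinct, sorted): [2, 14, 17, 31, 40, 51, 61, 72, 83, 85, 96, 107, 116]

Fragment lengths:
  [0,2): 2 bp
  [2,14): 12 bp
  [14,17): 3 bp
  [17,31): 14 bp
  [31,40): 9 bp
  [40,51): 11 bp
  [51,61): 10 bp
  [61,72): 11 bp
  [72,83): 11 bp
  [83,85): 2 bp
  [85,96): 11 bp
  [96,107): 11 bp
  [107,116): 9 bp
  [116,126): 10 bp

[2,2,3,9,9,10,10,11,11,11,11,11,12,14]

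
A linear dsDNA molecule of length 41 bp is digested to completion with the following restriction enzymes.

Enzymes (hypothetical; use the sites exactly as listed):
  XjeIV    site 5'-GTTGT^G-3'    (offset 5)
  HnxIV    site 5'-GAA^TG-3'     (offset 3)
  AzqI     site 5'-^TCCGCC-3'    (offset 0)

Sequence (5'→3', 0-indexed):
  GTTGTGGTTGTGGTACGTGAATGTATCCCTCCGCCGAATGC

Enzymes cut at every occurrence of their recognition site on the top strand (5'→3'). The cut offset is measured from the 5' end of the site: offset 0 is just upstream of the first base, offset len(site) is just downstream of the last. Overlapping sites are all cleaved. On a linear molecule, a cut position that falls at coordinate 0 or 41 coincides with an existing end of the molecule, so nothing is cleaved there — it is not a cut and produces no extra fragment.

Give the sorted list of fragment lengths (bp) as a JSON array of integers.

Per-enzyme occurrences:
  XjeIV GTTGTG/5: at [0, 6] ⇒ [5, 11]
  HnxIV GAATG/3: at [18, 35] ⇒ [21, 38]
  AzqI TCCGCC/0: at [29] ⇒ [29]

All cut coordinates (distinct, sorted): [5, 11, 21, 29, 38]

Fragments:
  [0,5): 5 bp
  [5,11): 6 bp
  [11,21): 10 bp
  [21,29): 8 bp
  [29,38): 9 bp
  [38,41): 3 bp

[3,5,6,8,9,10]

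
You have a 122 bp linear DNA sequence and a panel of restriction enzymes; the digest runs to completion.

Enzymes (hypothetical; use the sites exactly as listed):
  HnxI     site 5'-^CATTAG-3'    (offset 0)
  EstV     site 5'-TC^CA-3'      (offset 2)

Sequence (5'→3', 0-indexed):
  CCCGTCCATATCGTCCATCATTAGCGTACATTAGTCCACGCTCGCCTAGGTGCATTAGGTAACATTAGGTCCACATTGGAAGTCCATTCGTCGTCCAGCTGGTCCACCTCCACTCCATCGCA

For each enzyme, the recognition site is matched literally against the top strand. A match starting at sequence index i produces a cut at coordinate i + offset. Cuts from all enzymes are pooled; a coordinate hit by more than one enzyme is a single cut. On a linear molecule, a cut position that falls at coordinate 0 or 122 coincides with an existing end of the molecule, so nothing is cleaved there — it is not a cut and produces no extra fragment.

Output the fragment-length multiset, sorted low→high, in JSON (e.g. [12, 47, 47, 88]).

[3,5,6,6,7,8,9,9,9,10,10,11,13,16]

Site scan:
  HnxI CATTAG/0: at [18, 28, 52, 62] ⇒ [18, 28, 52, 62]
  EstV TCCA/2: at [4, 13, 34, 69, 82, 93, 102, 108, 113] ⇒ [6, 15, 36, 71, 84, 95, 104, 110, 115]

All cut coordinates (distinct, sorted): [6, 15, 18, 28, 36, 52, 62, 71, 84, 95, 104, 110, 115]

Fragment lengths:
  [0,6): 6 bp
  [6,15): 9 bp
  [15,18): 3 bp
  [18,28): 10 bp
  [28,36): 8 bp
  [36,52): 16 bp
  [52,62): 10 bp
  [62,71): 9 bp
  [71,84): 13 bp
  [84,95): 11 bp
  [95,104): 9 bp
  [104,110): 6 bp
  [110,115): 5 bp
  [115,122): 7 bp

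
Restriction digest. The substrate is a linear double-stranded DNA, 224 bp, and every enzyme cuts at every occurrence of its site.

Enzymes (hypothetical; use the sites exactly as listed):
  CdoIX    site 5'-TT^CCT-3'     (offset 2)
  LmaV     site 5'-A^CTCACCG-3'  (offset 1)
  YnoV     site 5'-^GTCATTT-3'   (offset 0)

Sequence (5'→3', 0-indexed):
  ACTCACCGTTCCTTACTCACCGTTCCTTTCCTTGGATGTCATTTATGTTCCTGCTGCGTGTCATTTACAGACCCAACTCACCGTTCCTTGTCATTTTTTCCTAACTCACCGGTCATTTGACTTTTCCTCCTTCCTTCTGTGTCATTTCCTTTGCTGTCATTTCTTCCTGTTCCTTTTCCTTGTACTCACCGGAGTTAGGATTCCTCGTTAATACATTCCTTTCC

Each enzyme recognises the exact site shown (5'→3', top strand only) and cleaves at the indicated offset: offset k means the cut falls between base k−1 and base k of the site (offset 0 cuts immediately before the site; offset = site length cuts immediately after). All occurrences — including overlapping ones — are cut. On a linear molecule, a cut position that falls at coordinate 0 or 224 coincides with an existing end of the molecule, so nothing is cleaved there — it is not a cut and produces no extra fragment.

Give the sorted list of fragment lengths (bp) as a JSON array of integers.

Per-enzyme occurrences:
  CdoIX TTCCT/2: at [8, 22, 27, 47, 83, 97, 123, 130, 145, 163, 169, 175, 200, 215] ⇒ [10, 24, 29, 49, 85, 99, 125, 132, 147, 165, 171, 177, 202, 217]
  LmaV ACTCACCG/1: at [0, 14, 75, 103, 183] ⇒ [1, 15, 76, 104, 184]
  YnoV GTCATTT/0: at [37, 59, 89, 111, 140, 155] ⇒ [37, 59, 89, 111, 140, 155]

All cut coordinates (distinct, sorted): [1, 10, 15, 24, 29, 37, 49, 59, 76, 85, 89, 99, 104, 111, 125, 132, 140, 147, 155, 165, 171, 177, 184, 202, 217]

Fragment lengths:
  [0,1): 1 bp
  [1,10): 9 bp
  [10,15): 5 bp
  [15,24): 9 bp
  [24,29): 5 bp
  [29,37): 8 bp
  [37,49): 12 bp
  [49,59): 10 bp
  [59,76): 17 bp
  [76,85): 9 bp
  [85,89): 4 bp
  [89,99): 10 bp
  [99,104): 5 bp
  [104,111): 7 bp
  [111,125): 14 bp
  [125,132): 7 bp
  [132,140): 8 bp
  [140,147): 7 bp
  [147,155): 8 bp
  [155,165): 10 bp
  [165,171): 6 bp
  [171,177): 6 bp
  [177,184): 7 bp
  [184,202): 18 bp
  [202,217): 15 bp
  [217,224): 7 bp

[1,4,5,5,5,6,6,7,7,7,7,7,8,8,8,9,9,9,10,10,10,12,14,15,17,18]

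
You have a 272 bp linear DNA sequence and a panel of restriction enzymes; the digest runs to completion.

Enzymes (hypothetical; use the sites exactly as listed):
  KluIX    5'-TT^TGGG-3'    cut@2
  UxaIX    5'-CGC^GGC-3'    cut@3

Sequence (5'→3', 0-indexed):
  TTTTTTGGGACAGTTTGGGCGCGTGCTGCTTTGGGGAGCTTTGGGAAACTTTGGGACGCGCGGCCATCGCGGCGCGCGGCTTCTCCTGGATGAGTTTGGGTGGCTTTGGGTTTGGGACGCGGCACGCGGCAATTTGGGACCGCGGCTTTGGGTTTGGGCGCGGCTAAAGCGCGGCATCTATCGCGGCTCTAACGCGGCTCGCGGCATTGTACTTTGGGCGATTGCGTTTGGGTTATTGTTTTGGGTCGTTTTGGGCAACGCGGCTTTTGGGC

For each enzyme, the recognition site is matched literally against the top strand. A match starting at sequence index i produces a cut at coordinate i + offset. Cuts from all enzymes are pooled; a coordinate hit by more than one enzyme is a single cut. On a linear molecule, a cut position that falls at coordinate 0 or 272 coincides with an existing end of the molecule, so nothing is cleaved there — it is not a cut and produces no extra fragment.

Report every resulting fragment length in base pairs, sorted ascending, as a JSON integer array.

[5,5,5,6,6,6,7,7,7,7,7,8,9,9,10,10,10,10,10,10,10,11,11,12,12,13,14,16,19]

Site scan:
  KluIX (TTTGGG, off=2): starts [3, 13, 29, 39, 49, 94, 104, 110, 132, 146, 152, 212, 226, 239, 249, 265] → cuts [5, 15, 31, 41, 51, 96, 106, 112, 134, 148, 154, 214, 228, 241, 251, 267]
  UxaIX (CGCGGC, off=3): starts [58, 67, 74, 117, 124, 140, 158, 169, 181, 192, 199, 258] → cuts [61, 70, 77, 120, 127, 143, 161, 172, 184, 195, 202, 261]

All cut coordinates (distinct, sorted): [5, 15, 31, 41, 51, 61, 70, 77, 96, 106, 112, 120, 127, 134, 143, 148, 154, 161, 172, 184, 195, 202, 214, 228, 241, 251, 261, 267]

Fragments:
  [0,5): 5 bp
  [5,15): 10 bp
  [15,31): 16 bp
  [31,41): 10 bp
  [41,51): 10 bp
  [51,61): 10 bp
  [61,70): 9 bp
  [70,77): 7 bp
  [77,96): 19 bp
  [96,106): 10 bp
  [106,112): 6 bp
  [112,120): 8 bp
  [120,127): 7 bp
  [127,134): 7 bp
  [134,143): 9 bp
  [143,148): 5 bp
  [148,154): 6 bp
  [154,161): 7 bp
  [161,172): 11 bp
  [172,184): 12 bp
  [184,195): 11 bp
  [195,202): 7 bp
  [202,214): 12 bp
  [214,228): 14 bp
  [228,241): 13 bp
  [241,251): 10 bp
  [251,261): 10 bp
  [261,267): 6 bp
  [267,272): 5 bp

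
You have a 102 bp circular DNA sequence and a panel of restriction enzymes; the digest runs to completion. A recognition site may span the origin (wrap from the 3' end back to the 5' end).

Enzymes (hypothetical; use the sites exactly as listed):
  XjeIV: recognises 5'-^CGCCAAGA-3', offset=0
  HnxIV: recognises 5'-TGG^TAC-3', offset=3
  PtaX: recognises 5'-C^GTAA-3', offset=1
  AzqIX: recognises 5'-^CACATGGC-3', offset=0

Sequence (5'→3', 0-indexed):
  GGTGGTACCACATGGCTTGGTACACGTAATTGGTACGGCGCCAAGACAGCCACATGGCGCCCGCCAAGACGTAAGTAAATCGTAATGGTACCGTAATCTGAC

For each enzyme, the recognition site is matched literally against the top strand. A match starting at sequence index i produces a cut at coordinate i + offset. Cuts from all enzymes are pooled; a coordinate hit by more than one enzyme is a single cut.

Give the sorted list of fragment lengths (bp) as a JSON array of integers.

Site scan:
  XjeIV (CGCCAAGA, off=0): starts [38, 61] → cuts [38, 61]
  HnxIV (TGGTAC, off=3): starts [2, 17, 30, 85] → cuts [5, 20, 33, 88]
  PtaX (CGTAA, off=1): starts [24, 69, 80, 91] → cuts [25, 70, 81, 92]
  AzqIX (CACATGGC, off=0): starts [8, 50] → cuts [8, 50]

Pooled cuts: [5, 8, 20, 25, 33, 38, 50, 61, 70, 81, 88, 92]

Fragments:
  5→8: 3 bp
  8→20: 12 bp
  20→25: 5 bp
  25→33: 8 bp
  33→38: 5 bp
  38→50: 12 bp
  50→61: 11 bp
  61→70: 9 bp
  70→81: 11 bp
  81→88: 7 bp
  88→92: 4 bp
  92→5 (wrap): 102-92+5 = 15 bp

[3,4,5,5,7,8,9,11,11,12,12,15]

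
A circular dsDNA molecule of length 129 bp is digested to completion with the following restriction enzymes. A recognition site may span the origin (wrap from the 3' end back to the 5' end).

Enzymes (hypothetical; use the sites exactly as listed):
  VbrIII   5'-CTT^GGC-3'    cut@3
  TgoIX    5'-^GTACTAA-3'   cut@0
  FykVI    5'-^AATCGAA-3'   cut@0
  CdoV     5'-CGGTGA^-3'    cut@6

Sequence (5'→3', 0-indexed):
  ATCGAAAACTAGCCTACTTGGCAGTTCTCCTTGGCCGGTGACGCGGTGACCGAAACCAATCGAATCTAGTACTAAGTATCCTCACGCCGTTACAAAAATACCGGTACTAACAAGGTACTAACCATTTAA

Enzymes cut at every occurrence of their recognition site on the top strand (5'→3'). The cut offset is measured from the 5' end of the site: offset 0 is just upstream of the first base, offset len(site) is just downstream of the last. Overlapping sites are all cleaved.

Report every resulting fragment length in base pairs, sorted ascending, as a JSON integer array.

[8,8,9,11,11,13,14,20,35]

Scan for sites:
  VbrIII (CTTGGC, off=3): starts [16, 29] → cuts [19, 32]
  TgoIX (GTACTAA, off=0): starts [68, 103, 114] → cuts [68, 103, 114]
  FykVI (AATCGAA, off=0): starts [57, 128] → cuts [57, 128]
  CdoV (CGGTGA, off=6): starts [35, 43] → cuts [41, 49]

All cut coordinates (distinct, sorted): [19, 32, 41, 49, 57, 68, 103, 114, 128]

Fragments:
  19→32: 13 bp
  32→41: 9 bp
  41→49: 8 bp
  49→57: 8 bp
  57→68: 11 bp
  68→103: 35 bp
  103→114: 11 bp
  114→128: 14 bp
  128→19 (wrap): 129-128+19 = 20 bp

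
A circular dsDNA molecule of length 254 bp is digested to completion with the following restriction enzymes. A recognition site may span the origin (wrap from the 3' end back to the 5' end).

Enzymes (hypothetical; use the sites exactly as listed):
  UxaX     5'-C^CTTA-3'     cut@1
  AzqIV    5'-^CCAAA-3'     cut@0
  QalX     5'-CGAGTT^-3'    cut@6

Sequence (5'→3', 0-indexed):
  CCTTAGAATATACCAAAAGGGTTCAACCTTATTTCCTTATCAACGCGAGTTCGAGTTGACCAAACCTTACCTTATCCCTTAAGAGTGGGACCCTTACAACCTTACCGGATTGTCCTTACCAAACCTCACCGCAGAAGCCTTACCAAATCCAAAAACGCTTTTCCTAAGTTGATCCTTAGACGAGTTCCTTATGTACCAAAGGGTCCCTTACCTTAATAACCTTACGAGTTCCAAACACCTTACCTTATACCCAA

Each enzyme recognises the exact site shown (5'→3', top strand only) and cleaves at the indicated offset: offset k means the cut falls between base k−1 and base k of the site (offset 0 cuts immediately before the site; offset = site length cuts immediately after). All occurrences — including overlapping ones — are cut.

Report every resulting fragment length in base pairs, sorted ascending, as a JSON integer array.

[1,2,4,4,5,5,5,6,6,6,7,8,8,8,8,9,10,11,11,12,12,14,15,15,16,20,26]

Scan for sites:
  UxaX CCTTA/1: at [0, 26, 34, 64, 69, 76, 91, 99, 113, 137, 173, 186, 205, 210, 219, 237, 242] ⇒ [1, 27, 35, 65, 70, 77, 92, 100, 114, 138, 174, 187, 206, 211, 220, 238, 243]
  AzqIV CCAAA/0: at [12, 59, 118, 142, 148, 195, 230] ⇒ [12, 59, 118, 142, 148, 195, 230]
  QalX CGAGTT/6: at [45, 51, 180, 224] ⇒ [51, 57, 186, 230]

All cut coordinates (distinct, sorted): [1, 12, 27, 35, 51, 57, 59, 65, 70, 77, 92, 100, 114, 118, 138, 142, 148, 174, 186, 187, 195, 206, 211, 220, 230, 238, 243]

Fragment lengths:
  1→12: 11 bp
  12→27: 15 bp
  27→35: 8 bp
  35→51: 16 bp
  51→57: 6 bp
  57→59: 2 bp
  59→65: 6 bp
  65→70: 5 bp
  70→77: 7 bp
  77→92: 15 bp
  92→100: 8 bp
  100→114: 14 bp
  114→118: 4 bp
  118→138: 20 bp
  138→142: 4 bp
  142→148: 6 bp
  148→174: 26 bp
  174→186: 12 bp
  186→187: 1 bp
  187→195: 8 bp
  195→206: 11 bp
  206→211: 5 bp
  211→220: 9 bp
  220→230: 10 bp
  230→238: 8 bp
  238→243: 5 bp
  243→1 (wrap): 254-243+1 = 12 bp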